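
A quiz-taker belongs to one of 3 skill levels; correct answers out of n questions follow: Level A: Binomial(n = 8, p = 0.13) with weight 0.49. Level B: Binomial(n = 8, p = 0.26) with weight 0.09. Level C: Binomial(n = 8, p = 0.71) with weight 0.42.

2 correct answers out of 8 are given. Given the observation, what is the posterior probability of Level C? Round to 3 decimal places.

0.027

P(component k | x) = P(Z=k)·f_k(x) / marginal(x), where marginal(x) = Σ_j P(Z=j)·f_j(x).
Component likelihoods at x = 2 correct answers out of 8:
  L_A = 0.205192
  L_B = 0.31081
  L_C = 0.00839581
Unnormalised posteriors:
  P(Z=A)·L_A = 0.49 × 0.205192 = 0.100544
  P(Z=B)·L_B = 0.09 × 0.31081 = 0.0279729
  P(Z=C)·L_C = 0.42 × 0.00839581 = 0.00352624
Denominator: 0.100544 + 0.0279729 + 0.00352624 = 0.132043
Responsibility of Level C: 0.00352624 / 0.132043 ≈ 0.027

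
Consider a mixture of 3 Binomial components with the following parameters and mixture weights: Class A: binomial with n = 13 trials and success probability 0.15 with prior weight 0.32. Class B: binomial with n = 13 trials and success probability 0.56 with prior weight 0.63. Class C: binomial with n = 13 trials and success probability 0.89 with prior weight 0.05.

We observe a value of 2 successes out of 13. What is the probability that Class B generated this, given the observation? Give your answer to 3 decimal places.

0.019

Posterior ∝ prior × likelihood, so P(k | x) ∝ π_k f_k(x); normalise over all components.
Evaluate each component's likelihood at the observed value:
  L_A = 0.293687
  L_B = 0.00292718
  L_C = 1.76276e-09
Prior × likelihood for each component:
  π_A·L_A = 0.32 × 0.293687 = 0.09398
  π_B·L_B = 0.63 × 0.00292718 = 0.00184413
  π_C·L_C = 0.05 × 1.76276e-09 = 8.81382e-11
Marginal: 0.09398 + 0.00184413 + 8.81382e-11 = 0.0958241
So the posterior for Class B is 0.00184413 / 0.0958241 ≈ 0.019.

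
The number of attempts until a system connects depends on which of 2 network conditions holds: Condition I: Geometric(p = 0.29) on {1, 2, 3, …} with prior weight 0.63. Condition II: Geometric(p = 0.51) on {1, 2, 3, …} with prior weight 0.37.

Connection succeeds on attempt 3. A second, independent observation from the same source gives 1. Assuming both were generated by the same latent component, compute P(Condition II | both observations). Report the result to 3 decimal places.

0.464

By Bayes' theorem, P(k | x) = π_k f_k(x) / Σ_j π_j f_j(x).
Since both observations come from the same component, the likelihood for component k is f_k(x₁)·f_k(x₂).
  f_I = [0.29·(1−0.29)^2 = 0.29·0.5041 = 0.146189] × [0.29] = 0.0423948
  f_II = [0.51·(1−0.51)^2 = 0.51·0.2401 = 0.122451] × [0.51] = 0.06245
Prior × likelihood for each component:
  π_I·f_I = 0.63 × 0.0423948 = 0.0267087
  π_II·f_II = 0.37 × 0.06245 = 0.0231065
Evidence: 0.0267087 + 0.0231065 = 0.0498152
P(Condition II | x₁,x₂) ≈ 0.464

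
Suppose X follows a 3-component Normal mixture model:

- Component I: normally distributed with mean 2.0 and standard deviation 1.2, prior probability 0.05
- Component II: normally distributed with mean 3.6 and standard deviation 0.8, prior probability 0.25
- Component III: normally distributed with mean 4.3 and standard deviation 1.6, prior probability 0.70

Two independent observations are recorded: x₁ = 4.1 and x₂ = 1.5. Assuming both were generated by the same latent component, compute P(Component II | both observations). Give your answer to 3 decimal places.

P(component k | x) = π_k·f_k(x) / marginal(x), where marginal(x) = Σ_j π_j·f_j(x).
Since both observations come from the same component, the likelihood for component k is f_k(x₁)·f_k(x₂).
  p_I = [(1/(1.2·√(2π)))·exp(−(4.1−2.0)²/(2·1.2²)) = 0.332452·exp(-1.53125) = 0.0718978] × [0.30481] = 0.0219152
  p_II = [(1/(0.8·√(2π)))·exp(−(4.1−3.6)²/(2·0.8²)) = 0.498678·exp(-0.19531) = 0.410201] × [0.0159052] = 0.00652434
  p_III = [(1/(1.6·√(2π)))·exp(−(4.1−4.3)²/(2·1.6²)) = 0.249339·exp(-0.00781) = 0.247399] × [0.0539233] = 0.0133406
Unnormalised posteriors:
  π_I·p_I = 0.05 × 0.0219152 = 0.00109576
  π_II·p_II = 0.25 × 0.00652434 = 0.00163109
  π_III·p_III = 0.70 × 0.0133406 = 0.00933839
Denominator: 0.00109576 + 0.00163109 + 0.00933839 = 0.0120652
So the posterior for Component II is 0.00163109 / 0.0120652 ≈ 0.135.

0.135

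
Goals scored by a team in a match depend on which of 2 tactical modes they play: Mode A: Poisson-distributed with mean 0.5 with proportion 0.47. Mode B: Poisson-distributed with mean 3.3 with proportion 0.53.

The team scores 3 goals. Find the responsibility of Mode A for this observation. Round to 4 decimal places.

The responsibility of component k is π_k f_k(x) divided by Σ_j π_j f_j(x).
Evaluate each component's likelihood at the observed value:
  f_A = 0.0126361
  f_B = 0.220912
Unnormalised posteriors:
  π_A·f_A = 0.47 × 0.0126361 = 0.00593895
  π_B·f_B = 0.53 × 0.220912 = 0.117083
Evidence: 0.00593895 + 0.117083 = 0.123022
Responsibility of Mode A: 0.00593895 / 0.123022 ≈ 0.0483

0.0483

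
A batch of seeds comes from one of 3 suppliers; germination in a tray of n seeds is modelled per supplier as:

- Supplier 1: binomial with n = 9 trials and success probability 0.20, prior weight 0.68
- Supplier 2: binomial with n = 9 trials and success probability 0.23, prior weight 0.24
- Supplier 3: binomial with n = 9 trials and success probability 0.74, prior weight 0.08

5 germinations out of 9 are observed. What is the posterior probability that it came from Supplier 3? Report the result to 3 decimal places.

Posterior ∝ prior × likelihood, so P(k | x) ∝ π_k f_k(x); normalise over all components.
Evaluate each component's likelihood at the observed value:
  f_1 = C(9,5)·0.20^5·0.80^4 = 126·0.00032·0.4096 = 0.0165151
  f_2 = C(9,5)·0.23^5·0.77^4 = 126·0.000643634·0.35153 = 0.0285084
  f_3 = C(9,5)·0.74^5·0.26^4 = 126·0.221901·0.00456976 = 0.127768
Unnormalised posteriors:
  π_1·f_1 = 0.68 × 0.0165151 = 0.0112302
  π_2·f_2 = 0.24 × 0.0285084 = 0.00684201
  π_3·f_3 = 0.08 × 0.127768 = 0.0102215
Evidence: 0.0112302 + 0.00684201 + 0.0102215 = 0.0282937
Responsibility of Supplier 3: 0.0102215 / 0.0282937 ≈ 0.361

0.361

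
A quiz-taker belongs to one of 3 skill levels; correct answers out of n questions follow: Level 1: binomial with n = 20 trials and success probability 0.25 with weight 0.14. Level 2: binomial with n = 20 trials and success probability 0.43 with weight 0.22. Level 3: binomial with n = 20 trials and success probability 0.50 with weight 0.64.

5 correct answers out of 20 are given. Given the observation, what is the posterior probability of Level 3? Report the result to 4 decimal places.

0.1943

Posterior ∝ prior × likelihood, so P(k | x) ∝ π_k f_k(x); normalise over all components.
Component likelihoods at x = 5 correct answers out of 20:
  f_1 = C(20,5)·0.25^5·0.75^15 = 15504·0.000976562·0.0133635 = 0.202331
  f_2 = C(20,5)·0.43^5·0.57^15 = 15504·0.0147008·0.000217833 = 0.0496488
  f_3 = C(20,5)·0.50^5·0.50^15 = 15504·0.03125·3.05176e-05 = 0.0147858
Weight by the priors:
  π_1·f_1 = 0.14 × 0.202331 = 0.0283264
  π_2·f_2 = 0.22 × 0.0496488 = 0.0109227
  π_3·f_3 = 0.64 × 0.0147858 = 0.00946289
Evidence: 0.0283264 + 0.0109227 + 0.00946289 = 0.048712
P(Level 3 | 5 correct answers out of 20) ≈ 0.1943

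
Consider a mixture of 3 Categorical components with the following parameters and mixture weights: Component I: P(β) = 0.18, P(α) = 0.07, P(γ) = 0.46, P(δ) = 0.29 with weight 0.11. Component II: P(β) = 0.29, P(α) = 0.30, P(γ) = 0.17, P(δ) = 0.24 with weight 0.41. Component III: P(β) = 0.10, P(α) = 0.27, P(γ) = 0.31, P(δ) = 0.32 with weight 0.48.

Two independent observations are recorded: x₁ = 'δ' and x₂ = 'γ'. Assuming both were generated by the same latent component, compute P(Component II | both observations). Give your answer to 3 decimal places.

The responsibility of component k is π_k f_k(x) divided by Σ_j π_j f_j(x).
Since both observations come from the same component, the likelihood for component k is f_k(x₁)·f_k(x₂).
  f_I = [P(δ | comp) = 0.29] × [0.46] = 0.1334
  f_II = [P(δ | comp) = 0.24] × [0.17] = 0.0408
  f_III = [P(δ | comp) = 0.32] × [0.31] = 0.0992
Prior × likelihood for each component:
  π_I·f_I = 0.11 × 0.1334 = 0.014674
  π_II·f_II = 0.41 × 0.0408 = 0.016728
  π_III·f_III = 0.48 × 0.0992 = 0.047616
Normaliser: 0.014674 + 0.016728 + 0.047616 = 0.079018
Responsibility of Component II: 0.016728 / 0.079018 ≈ 0.212

0.212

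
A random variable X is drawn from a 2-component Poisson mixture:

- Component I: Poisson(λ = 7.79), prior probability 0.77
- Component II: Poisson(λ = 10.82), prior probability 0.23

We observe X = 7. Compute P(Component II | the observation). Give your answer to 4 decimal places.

0.1258

Apply Bayes' rule: the posterior for each component is proportional to its prior times its likelihood at x.
Component likelihoods at x = 7:
  f_I = 0.142948
  f_II = 0.0688801
Weight by the priors:
  P(Z=I)·f_I = 0.77 × 0.142948 = 0.11007
  P(Z=II)·f_II = 0.23 × 0.0688801 = 0.0158424
Denominator: 0.11007 + 0.0158424 = 0.125912
So the posterior for Component II is 0.0158424 / 0.125912 ≈ 0.1258.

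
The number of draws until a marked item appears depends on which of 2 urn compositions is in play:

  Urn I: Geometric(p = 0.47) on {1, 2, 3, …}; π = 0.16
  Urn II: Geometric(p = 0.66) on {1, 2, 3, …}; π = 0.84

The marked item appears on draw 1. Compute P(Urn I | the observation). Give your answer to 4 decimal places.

0.1194

The responsibility of component k is π_k f_k(x) divided by Σ_j π_j f_j(x).
Component likelihoods at x = 1:
  f_I = 0.47
  f_II = 0.66
Unnormalised posteriors:
  π_I·f_I = 0.16 × 0.47 = 0.0752
  π_II·f_II = 0.84 × 0.66 = 0.5544
Evidence: 0.0752 + 0.5544 = 0.6296
P(Urn I | 1) ≈ 0.1194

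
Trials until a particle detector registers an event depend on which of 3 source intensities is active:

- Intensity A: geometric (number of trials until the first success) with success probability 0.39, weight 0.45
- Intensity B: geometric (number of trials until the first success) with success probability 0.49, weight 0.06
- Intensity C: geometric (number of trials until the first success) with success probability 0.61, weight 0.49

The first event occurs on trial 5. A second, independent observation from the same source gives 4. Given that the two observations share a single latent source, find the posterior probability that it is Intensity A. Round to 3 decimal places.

Apply Bayes' rule: the posterior for each component is proportional to its prior times its likelihood at x.
Since both observations come from the same component, the likelihood for component k is f_k(x₁)·f_k(x₂).
  p_A = [0.39·(1−0.39)^4 = 0.39·0.138458 = 0.0539988] × [0.0885226] = 0.00478011
  p_B = [0.49·(1−0.49)^4 = 0.49·0.067652 = 0.0331495] × [0.064999] = 0.00215468
  p_C = [0.61·(1−0.61)^4 = 0.61·0.0231344 = 0.014112] × [0.0361846] = 0.000510637
Unnormalised posteriors:
  P(Z=A)·p_A = 0.45 × 0.00478011 = 0.00215105
  P(Z=B)·p_B = 0.06 × 0.00215468 = 0.000129281
  P(Z=C)·p_C = 0.49 × 0.000510637 = 0.000250212
Denominator: 0.00215105 + 0.000129281 + 0.000250212 = 0.00253054
P(Intensity A | data) ≈ 0.850

0.850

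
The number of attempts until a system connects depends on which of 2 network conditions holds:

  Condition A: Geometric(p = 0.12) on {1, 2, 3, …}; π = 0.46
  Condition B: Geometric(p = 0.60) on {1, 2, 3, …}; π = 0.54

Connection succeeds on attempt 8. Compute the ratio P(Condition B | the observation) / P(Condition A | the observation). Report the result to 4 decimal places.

0.0235

Since P(k|x) ∝ P(Z=k) f_k(x), the posterior odds are P(Z=i) f_i(x) / (P(Z=j) f_j(x)).
Evaluate each component's likelihood at the observed value:
  L_A = 0.12·(1−0.12)^7 = 0.12·0.408676 = 0.0490411
  L_B = 0.60·(1−0.60)^7 = 0.60·0.0016384 = 0.00098304
Odds = (0.54/0.46) × (0.00098304/0.0490411) = 1.17391 × 0.0200452 ≈ 0.0235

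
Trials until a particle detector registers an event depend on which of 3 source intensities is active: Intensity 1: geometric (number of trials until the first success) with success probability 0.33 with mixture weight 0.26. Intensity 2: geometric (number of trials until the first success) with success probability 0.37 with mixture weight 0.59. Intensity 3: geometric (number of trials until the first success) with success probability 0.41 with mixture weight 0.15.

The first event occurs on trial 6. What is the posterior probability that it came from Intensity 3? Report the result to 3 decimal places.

Posterior ∝ prior × likelihood, so P(k | x) ∝ w_k f_k(x); normalise over all components.
Evaluate each component's likelihood at the observed value:
  L_1 = 0.33·(1−0.33)^5 = 0.33·0.135013 = 0.0445541
  L_2 = 0.37·(1−0.37)^5 = 0.37·0.0992437 = 0.0367202
  L_3 = 0.41·(1−0.41)^5 = 0.41·0.0714924 = 0.0293119
Unnormalised posteriors:
  w_1·L_1 = 0.26 × 0.0445541 = 0.0115841
  w_2·L_2 = 0.59 × 0.0367202 = 0.0216649
  w_3·L_3 = 0.15 × 0.0293119 = 0.00439678
Evidence: 0.0115841 + 0.0216649 + 0.00439678 = 0.0376457
Responsibility of Intensity 3: 0.00439678 / 0.0376457 ≈ 0.117

0.117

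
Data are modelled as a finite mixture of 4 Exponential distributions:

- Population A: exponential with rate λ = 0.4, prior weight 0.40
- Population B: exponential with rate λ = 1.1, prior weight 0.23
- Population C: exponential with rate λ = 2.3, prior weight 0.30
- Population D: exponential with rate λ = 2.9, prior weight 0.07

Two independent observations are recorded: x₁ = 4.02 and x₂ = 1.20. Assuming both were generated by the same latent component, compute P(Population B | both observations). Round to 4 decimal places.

The responsibility of component k is P(Z=k) f_k(x) divided by Σ_j P(Z=j) f_j(x).
Since both observations come from the same component, the likelihood for component k is f_k(x₁)·f_k(x₂).
  f_A = [0.4·e^(−0.4·4.02) = 0.4·e^(−1.6080) = 0.0801151] × [0.247513] = 0.0198296
  f_B = [1.1·e^(−1.1·4.02) = 1.1·e^(−4.4220) = 0.0132112] × [0.293849] = 0.0038821
  f_C = [2.3·e^(−2.3·4.02) = 2.3·e^(−9.2460) = 0.000221943] × [0.145571] = 3.23084e-05
  f_D = [2.9·e^(−2.9·4.02) = 2.9·e^(−11.6580) = 2.50838e-05] × [0.0893415] = 2.24102e-06
Multiply by the mixture weights:
  P(Z=A)·f_A = 0.40 × 0.0198296 = 0.00793182
  P(Z=B)·f_B = 0.23 × 0.0038821 = 0.000892882
  P(Z=C)·f_C = 0.30 × 3.23084e-05 = 9.69253e-06
  P(Z=D)·f_D = 0.07 × 2.24102e-06 = 1.56872e-07
Denominator: 0.00793182 + 0.000892882 + 9.69253e-06 + 1.56872e-07 = 0.00883456
Responsibility of Population B: 0.000892882 / 0.00883456 ≈ 0.1011

0.1011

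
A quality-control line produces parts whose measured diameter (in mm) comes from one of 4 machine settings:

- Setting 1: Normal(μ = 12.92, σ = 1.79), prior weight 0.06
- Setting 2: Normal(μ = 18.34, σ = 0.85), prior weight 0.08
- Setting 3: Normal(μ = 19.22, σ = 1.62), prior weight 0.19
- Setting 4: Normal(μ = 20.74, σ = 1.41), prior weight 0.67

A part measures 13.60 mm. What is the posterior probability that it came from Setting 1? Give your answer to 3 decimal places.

0.991

P(component k | x) = π_k·f_k(x) / marginal(x), where marginal(x) = Σ_j π_j·f_j(x).
Evaluate each component's likelihood at the observed value:
  L_1 = 0.207357
  L_2 = 8.2958e-08
  L_3 = 0.000599859
  L_4 = 7.64752e-07
Unnormalised posteriors:
  π_1·L_1 = 0.06 × 0.207357 = 0.0124414
  π_2·L_2 = 0.08 × 8.2958e-08 = 6.63664e-09
  π_3·L_3 = 0.19 × 0.000599859 = 0.000113973
  π_4·L_4 = 0.67 × 7.64752e-07 = 5.12384e-07
Evidence: 0.0124414 + 6.63664e-09 + 0.000113973 + 5.12384e-07 = 0.0125559
So the posterior for Setting 1 is 0.0124414 / 0.0125559 ≈ 0.991.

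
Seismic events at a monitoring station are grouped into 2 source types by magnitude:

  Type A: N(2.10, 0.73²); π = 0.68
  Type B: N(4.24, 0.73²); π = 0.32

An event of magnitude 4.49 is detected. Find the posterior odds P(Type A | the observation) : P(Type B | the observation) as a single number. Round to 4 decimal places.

Only the two components matter; the odds are (π_i f_i(x)) / (π_j f_j(x)).
Evaluate each component's likelihood at the observed value:
  p_A = 0.00257045
  p_B = 0.515371
Odds = (0.68/0.32) × (0.00257045/0.515371) = 2.125 × 0.00498757 ≈ 0.0106

0.0106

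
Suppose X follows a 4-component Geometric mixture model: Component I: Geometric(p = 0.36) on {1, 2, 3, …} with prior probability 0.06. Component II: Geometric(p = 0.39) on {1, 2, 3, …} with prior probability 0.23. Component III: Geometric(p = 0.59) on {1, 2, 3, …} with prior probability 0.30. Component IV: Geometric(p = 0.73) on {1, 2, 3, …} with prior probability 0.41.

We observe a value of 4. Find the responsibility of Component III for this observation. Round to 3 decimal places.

By Bayes' theorem, P(k | x) = P(Z=k) f_k(x) / Σ_j P(Z=j) f_j(x).
Component likelihoods at x = 4:
  p_I = 0.0943718
  p_II = 0.0885226
  p_III = 0.0406634
  p_IV = 0.0143686
Unnormalised posteriors:
  P(Z=I)·p_I = 0.06 × 0.0943718 = 0.00566231
  P(Z=II)·p_II = 0.23 × 0.0885226 = 0.0203602
  P(Z=III)·p_III = 0.30 × 0.0406634 = 0.012199
  P(Z=IV)·p_IV = 0.41 × 0.0143686 = 0.00589112
Marginal: 0.00566231 + 0.0203602 + 0.012199 + 0.00589112 = 0.0441126
P(Component III | data) ≈ 0.277

0.277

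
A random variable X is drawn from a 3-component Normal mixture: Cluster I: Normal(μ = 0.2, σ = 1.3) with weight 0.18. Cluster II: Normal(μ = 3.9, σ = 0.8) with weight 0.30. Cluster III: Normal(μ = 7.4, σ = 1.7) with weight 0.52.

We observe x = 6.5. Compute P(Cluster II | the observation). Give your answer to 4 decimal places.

0.0071

Posterior ∝ prior × likelihood, so P(k | x) ∝ π_k f_k(x); normalise over all components.
Evaluate each component's likelihood at the observed value:
  L_I = (1/(1.3·√(2π)))·exp(−(6.5−0.2)²/(2·1.3²)) = 0.306879·exp(-11.74260) = 2.43904e-06
  L_II = (1/(0.8·√(2π)))·exp(−(6.5−3.9)²/(2·0.8²)) = 0.498678·exp(-5.28125) = 0.00253631
  L_III = (1/(1.7·√(2π)))·exp(−(6.5−7.4)²/(2·1.7²)) = 0.234672·exp(-0.14014) = 0.203986
Unnormalised posteriors:
  π_I·L_I = 0.18 × 2.43904e-06 = 4.39027e-07
  π_II·L_II = 0.30 × 0.00253631 = 0.000760893
  π_III·L_III = 0.52 × 0.203986 = 0.106073
Marginal: 4.39027e-07 + 0.000760893 + 0.106073 = 0.106834
P(Cluster II | 6.5) ≈ 0.0071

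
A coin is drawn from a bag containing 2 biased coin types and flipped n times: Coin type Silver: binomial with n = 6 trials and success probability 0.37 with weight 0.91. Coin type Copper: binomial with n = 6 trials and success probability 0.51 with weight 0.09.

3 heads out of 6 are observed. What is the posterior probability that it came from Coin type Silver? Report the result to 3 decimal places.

0.891

The responsibility of component k is π_k f_k(x) divided by Σ_j π_j f_j(x).
Evaluate each component's likelihood at the observed value:
  f_Silver = 0.253313
  f_Copper = 0.312125
Unnormalised posteriors:
  π_Silver·f_Silver = 0.91 × 0.253313 = 0.230514
  π_Copper·f_Copper = 0.09 × 0.312125 = 0.0280913
Sum: 0.230514 + 0.0280913 = 0.258606
P(Coin type Silver | the observation) = 0.230514 / 0.258606 ≈ 0.891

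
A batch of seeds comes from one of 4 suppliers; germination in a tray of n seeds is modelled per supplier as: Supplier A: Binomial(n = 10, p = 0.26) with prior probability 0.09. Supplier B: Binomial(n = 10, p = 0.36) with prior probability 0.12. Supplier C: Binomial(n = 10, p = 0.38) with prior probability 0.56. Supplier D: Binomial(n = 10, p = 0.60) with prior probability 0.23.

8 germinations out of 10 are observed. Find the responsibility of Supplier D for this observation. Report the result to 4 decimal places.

Apply Bayes' rule: the posterior for each component is proportional to its prior times its likelihood at x.
Binomial probabilities:
  p_A = C(10,8)·0.26^8·0.74^2 = 45·2.08827e-05·0.5476 = 0.000514592
  p_B = C(10,8)·0.36^8·0.64^2 = 45·0.000282111·0.4096 = 0.00519987
  p_C = C(10,8)·0.38^8·0.62^2 = 45·0.000434779·0.3844 = 0.00752081
  p_D = C(10,8)·0.60^8·0.40^2 = 45·0.0167962·0.16 = 0.120932
Weight by the priors:
  π_A·p_A = 0.09 × 0.000514592 = 4.63132e-05
  π_B·p_B = 0.12 × 0.00519987 = 0.000623984
  π_C·p_C = 0.56 × 0.00752081 = 0.00421165
  π_D·p_D = 0.23 × 0.120932 = 0.0278144
Marginal: 4.63132e-05 + 0.000623984 + 0.00421165 + 0.0278144 = 0.0326964
Responsibility of Supplier D: 0.0278144 / 0.0326964 ≈ 0.8507

0.8507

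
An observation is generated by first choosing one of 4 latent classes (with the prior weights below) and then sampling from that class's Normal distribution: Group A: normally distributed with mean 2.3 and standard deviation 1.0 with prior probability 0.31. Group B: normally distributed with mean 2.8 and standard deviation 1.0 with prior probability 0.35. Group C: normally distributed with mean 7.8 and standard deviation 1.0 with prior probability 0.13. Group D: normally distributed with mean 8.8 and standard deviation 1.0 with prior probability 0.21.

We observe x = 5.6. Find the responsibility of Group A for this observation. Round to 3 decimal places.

The responsibility of component k is π_k f_k(x) divided by Σ_j π_j f_j(x).
Normal densities:
  L_A = (1/(1.0·√(2π)))·exp(−(5.6−2.3)²/(2·1.0²)) = 0.398942·exp(-5.44500) = 0.00172257
  L_B = (1/(1.0·√(2π)))·exp(−(5.6−2.8)²/(2·1.0²)) = 0.398942·exp(-3.92000) = 0.00791545
  L_C = (1/(1.0·√(2π)))·exp(−(5.6−7.8)²/(2·1.0²)) = 0.398942·exp(-2.42000) = 0.0354746
  L_D = (1/(1.0·√(2π)))·exp(−(5.6−8.8)²/(2·1.0²)) = 0.398942·exp(-5.12000) = 0.00238409
Multiply by the mixture weights:
  π_A·L_A = 0.31 × 0.00172257 = 0.000533996
  π_B·L_B = 0.35 × 0.00791545 = 0.00277041
  π_C·L_C = 0.13 × 0.0354746 = 0.0046117
  π_D·L_D = 0.21 × 0.00238409 = 0.000500659
Denominator: 0.000533996 + 0.00277041 + 0.0046117 + 0.000500659 = 0.00841676
Responsibility of Group A: 0.000533996 / 0.00841676 ≈ 0.063

0.063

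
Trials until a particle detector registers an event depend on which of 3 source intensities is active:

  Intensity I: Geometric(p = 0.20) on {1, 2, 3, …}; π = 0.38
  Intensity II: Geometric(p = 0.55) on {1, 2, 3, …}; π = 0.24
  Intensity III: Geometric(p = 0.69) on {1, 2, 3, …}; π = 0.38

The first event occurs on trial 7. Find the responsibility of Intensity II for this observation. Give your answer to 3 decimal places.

Apply Bayes' rule: the posterior for each component is proportional to its prior times its likelihood at x.
Evaluate each component's likelihood at the observed value:
  p_I = 0.0524288
  p_II = 0.00456707
  p_III = 0.000612378
Multiply by the mixture weights:
  P(Z=I)·p_I = 0.38 × 0.0524288 = 0.0199229
  P(Z=II)·p_II = 0.24 × 0.00456707 = 0.0010961
  P(Z=III)·p_III = 0.38 × 0.000612378 = 0.000232703
Sum: 0.0199229 + 0.0010961 + 0.000232703 = 0.0212517
Responsibility of Intensity II: 0.0010961 / 0.0212517 ≈ 0.052

0.052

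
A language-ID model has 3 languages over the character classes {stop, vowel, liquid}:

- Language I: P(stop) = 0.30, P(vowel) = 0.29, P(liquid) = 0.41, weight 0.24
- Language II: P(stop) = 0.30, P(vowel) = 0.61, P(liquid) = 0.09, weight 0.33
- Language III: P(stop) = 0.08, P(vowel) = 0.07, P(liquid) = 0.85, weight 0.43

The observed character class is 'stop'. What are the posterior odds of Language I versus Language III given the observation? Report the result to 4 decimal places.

Since P(k|x) ∝ π_k f_k(x), the posterior odds are π_i f_i(x) / (π_j f_j(x)).
Evaluate each component's likelihood at the observed value:
  f_I = 0.3
  f_II = 0.3
  f_III = 0.08
Posterior odds = (π_I·f_I) / (π_III·f_III) = (0.24·0.3) / (0.43·0.08) = 0.072 / 0.0344 ≈ 2.0930

2.0930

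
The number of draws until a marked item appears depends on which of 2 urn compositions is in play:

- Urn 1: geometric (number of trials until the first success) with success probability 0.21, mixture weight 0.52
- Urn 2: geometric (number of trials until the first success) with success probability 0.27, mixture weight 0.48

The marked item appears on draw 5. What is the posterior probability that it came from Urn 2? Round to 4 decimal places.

0.4639

By Bayes' theorem, P(k | x) = π_k f_k(x) / Σ_j π_j f_j(x).
Evaluate each component's likelihood at the observed value:
  p_1 = 0.21·(1−0.21)^4 = 0.21·0.389501 = 0.0817952
  p_2 = 0.27·(1−0.27)^4 = 0.27·0.283982 = 0.0766753
Prior × likelihood for each component:
  π_1·p_1 = 0.52 × 0.0817952 = 0.0425335
  π_2·p_2 = 0.48 × 0.0766753 = 0.0368041
Marginal: 0.0425335 + 0.0368041 = 0.0793376
So the posterior for Urn 2 is 0.0368041 / 0.0793376 ≈ 0.4639.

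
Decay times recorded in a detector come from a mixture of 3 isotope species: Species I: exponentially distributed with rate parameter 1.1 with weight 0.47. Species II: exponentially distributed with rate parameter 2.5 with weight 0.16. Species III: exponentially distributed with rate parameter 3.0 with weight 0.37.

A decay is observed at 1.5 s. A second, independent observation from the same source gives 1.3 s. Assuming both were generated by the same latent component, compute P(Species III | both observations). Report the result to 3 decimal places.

0.027

Apply Bayes' rule: the posterior for each component is proportional to its prior times its likelihood at x.
Since both observations come from the same component, the likelihood for component k is f_k(x₁)·f_k(x₂).
  f_I = [0.211255] × [0.26324] = 0.0556107
  f_II = [0.0587944] × [0.0969355] = 0.00569926
  f_III = [0.033327] × [0.0607257] = 0.00202381
Prior × likelihood for each component:
  π_I·f_I = 0.47 × 0.0556107 = 0.026137
  π_II·f_II = 0.16 × 0.00569926 = 0.000911882
  π_III·f_III = 0.37 × 0.00202381 = 0.000748808
Sum: 0.026137 + 0.000911882 + 0.000748808 = 0.0277977
So the posterior for Species III is 0.000748808 / 0.0277977 ≈ 0.027.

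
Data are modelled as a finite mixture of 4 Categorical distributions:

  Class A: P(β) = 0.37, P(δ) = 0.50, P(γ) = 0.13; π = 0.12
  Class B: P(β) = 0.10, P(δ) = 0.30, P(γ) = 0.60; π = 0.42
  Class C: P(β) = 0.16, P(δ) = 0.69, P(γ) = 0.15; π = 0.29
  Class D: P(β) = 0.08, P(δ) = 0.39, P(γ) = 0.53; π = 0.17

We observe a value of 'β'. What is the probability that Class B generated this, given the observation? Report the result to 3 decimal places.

Apply Bayes' rule: the posterior for each component is proportional to its prior times its likelihood at x.
Component likelihoods at x = 'β':
  L_A = 0.37
  L_B = 0.1
  L_C = 0.16
  L_D = 0.08
Weight by the priors:
  π_A·L_A = 0.12 × 0.37 = 0.0444
  π_B·L_B = 0.42 × 0.1 = 0.042
  π_C·L_C = 0.29 × 0.16 = 0.0464
  π_D·L_D = 0.17 × 0.08 = 0.0136
Denominator: 0.0444 + 0.042 + 0.0464 + 0.0136 = 0.1464
Responsibility of Class B: 0.042 / 0.1464 ≈ 0.287

0.287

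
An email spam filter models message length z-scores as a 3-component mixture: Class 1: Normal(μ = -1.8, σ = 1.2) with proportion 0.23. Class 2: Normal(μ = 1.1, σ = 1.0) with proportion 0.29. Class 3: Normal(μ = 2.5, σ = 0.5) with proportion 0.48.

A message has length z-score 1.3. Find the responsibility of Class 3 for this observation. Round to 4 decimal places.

Apply Bayes' rule: the posterior for each component is proportional to its prior times its likelihood at x.
Evaluate each component's likelihood at the observed value:
  L_1 = 0.0118188
  L_2 = 0.391043
  L_3 = 0.0447891
Unnormalised posteriors:
  π_1·L_1 = 0.23 × 0.0118188 = 0.00271832
  π_2·L_2 = 0.29 × 0.391043 = 0.113402
  π_3·L_3 = 0.48 × 0.0447891 = 0.0214987
Normaliser: 0.00271832 + 0.113402 + 0.0214987 = 0.137619
Responsibility of Class 3: 0.0214987 / 0.137619 ≈ 0.1562

0.1562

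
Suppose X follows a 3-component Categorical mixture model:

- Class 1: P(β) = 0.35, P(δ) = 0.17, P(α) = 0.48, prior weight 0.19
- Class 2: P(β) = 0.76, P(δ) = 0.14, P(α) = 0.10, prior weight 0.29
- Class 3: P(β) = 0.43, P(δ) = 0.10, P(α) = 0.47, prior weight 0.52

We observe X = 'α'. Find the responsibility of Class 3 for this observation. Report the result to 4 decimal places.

0.6703

Apply Bayes' rule: the posterior for each component is proportional to its prior times its likelihood at x.
Component likelihoods at x = 'α':
  L_1 = 0.48
  L_2 = 0.1
  L_3 = 0.47
Unnormalised posteriors:
  P(Z=1)·L_1 = 0.19 × 0.48 = 0.0912
  P(Z=2)·L_2 = 0.29 × 0.1 = 0.029
  P(Z=3)·L_3 = 0.52 × 0.47 = 0.2444
Normaliser: 0.0912 + 0.029 + 0.2444 = 0.3646
P(Class 3 | the observation) = 0.2444 / 0.3646 ≈ 0.6703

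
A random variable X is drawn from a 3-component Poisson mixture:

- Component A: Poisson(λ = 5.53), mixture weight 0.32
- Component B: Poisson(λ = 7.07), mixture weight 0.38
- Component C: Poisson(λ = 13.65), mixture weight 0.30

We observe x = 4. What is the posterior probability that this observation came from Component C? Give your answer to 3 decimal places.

0.006

The responsibility of component k is π_k f_k(x) divided by Σ_j π_j f_j(x).
Component likelihoods at x = 4:
  p_A = e^(−5.53)·5.53^4/4! = 0.15454
  p_B = e^(−7.07)·7.07^4/4! = 0.0885125
  p_C = e^(−13.65)·13.65^4/4! = 0.00170687
Prior × likelihood for each component:
  π_A·p_A = 0.32 × 0.15454 = 0.0494528
  π_B·p_B = 0.38 × 0.0885125 = 0.0336347
  π_C·p_C = 0.30 × 0.00170687 = 0.00051206
Denominator: 0.0494528 + 0.0336347 + 0.00051206 = 0.0835996
Responsibility of Component C: 0.00051206 / 0.0835996 ≈ 0.006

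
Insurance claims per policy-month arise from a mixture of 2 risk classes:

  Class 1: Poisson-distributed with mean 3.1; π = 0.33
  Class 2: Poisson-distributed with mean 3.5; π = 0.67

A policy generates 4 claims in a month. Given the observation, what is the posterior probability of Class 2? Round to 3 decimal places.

0.689

By Bayes' theorem, P(k | x) = P(Z=k) f_k(x) / Σ_j P(Z=j) f_j(x).
Component likelihoods at x = 4 claims:
  p_1 = e^(−3.1)·3.1^4/4! = 0.17335
  p_2 = e^(−3.5)·3.5^4/4! = 0.188812
Unnormalised posteriors:
  P(Z=1)·p_1 = 0.33 × 0.17335 = 0.0572053
  P(Z=2)·p_2 = 0.67 × 0.188812 = 0.126504
Denominator: 0.0572053 + 0.126504 = 0.18371
So the posterior for Class 2 is 0.126504 / 0.18371 ≈ 0.689.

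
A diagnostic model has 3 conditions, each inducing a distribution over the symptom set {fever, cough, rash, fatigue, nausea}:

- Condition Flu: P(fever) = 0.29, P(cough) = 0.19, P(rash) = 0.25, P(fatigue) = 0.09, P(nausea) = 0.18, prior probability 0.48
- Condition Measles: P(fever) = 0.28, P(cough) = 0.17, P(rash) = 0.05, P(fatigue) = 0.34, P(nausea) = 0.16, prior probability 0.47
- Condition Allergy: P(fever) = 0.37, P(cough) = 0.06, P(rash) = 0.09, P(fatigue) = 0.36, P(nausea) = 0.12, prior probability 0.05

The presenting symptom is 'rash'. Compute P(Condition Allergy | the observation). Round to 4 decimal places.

0.0304

P(component k | x) = P(Z=k)·f_k(x) / marginal(x), where marginal(x) = Σ_j P(Z=j)·f_j(x).
Categorical probabilities:
  L_Flu = 0.25
  L_Measles = 0.05
  L_Allergy = 0.09
Prior × likelihood for each component:
  P(Z=Flu)·L_Flu = 0.48 × 0.25 = 0.12
  P(Z=Measles)·L_Measles = 0.47 × 0.05 = 0.0235
  P(Z=Allergy)·L_Allergy = 0.05 × 0.09 = 0.0045
Normaliser: 0.12 + 0.0235 + 0.0045 = 0.148
So the posterior for Condition Allergy is 0.0045 / 0.148 ≈ 0.0304.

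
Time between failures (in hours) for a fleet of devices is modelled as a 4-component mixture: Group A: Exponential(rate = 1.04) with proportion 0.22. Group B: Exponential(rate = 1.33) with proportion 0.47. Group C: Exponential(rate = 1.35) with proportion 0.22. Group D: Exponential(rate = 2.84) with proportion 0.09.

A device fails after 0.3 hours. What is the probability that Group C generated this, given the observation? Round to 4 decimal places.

Apply Bayes' rule: the posterior for each component is proportional to its prior times its likelihood at x.
Exponential densities:
  f_A = 0.761261
  f_B = 0.892418
  f_C = 0.900419
  f_D = 1.21143
Unnormalised posteriors:
  w_A·f_A = 0.22 × 0.761261 = 0.167477
  w_B·f_B = 0.47 × 0.892418 = 0.419436
  w_C·f_C = 0.22 × 0.900419 = 0.198092
  w_D·f_D = 0.09 × 1.21143 = 0.109029
Denominator: 0.167477 + 0.419436 + 0.198092 + 0.109029 = 0.894035
P(Group C | the observation) = 0.198092 / 0.894035 ≈ 0.2216

0.2216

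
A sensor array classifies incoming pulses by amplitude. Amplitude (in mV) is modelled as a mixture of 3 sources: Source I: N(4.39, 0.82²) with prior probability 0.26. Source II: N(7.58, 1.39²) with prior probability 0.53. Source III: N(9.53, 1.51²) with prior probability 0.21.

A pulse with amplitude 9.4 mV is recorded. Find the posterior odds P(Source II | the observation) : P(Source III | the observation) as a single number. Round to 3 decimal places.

The posterior odds equal the prior odds times the likelihood ratio: (π_i/π_j)·(f_i(x)/f_j(x)).
Normal densities:
  L_I = 3.81225e-09
  L_II = 0.121792
  L_III = 0.263223
Posterior odds = (π_II·L_II) / (π_III·L_III) = (0.53·0.121792) / (0.21·0.263223) = 0.0645495 / 0.0552768 ≈ 1.168

1.168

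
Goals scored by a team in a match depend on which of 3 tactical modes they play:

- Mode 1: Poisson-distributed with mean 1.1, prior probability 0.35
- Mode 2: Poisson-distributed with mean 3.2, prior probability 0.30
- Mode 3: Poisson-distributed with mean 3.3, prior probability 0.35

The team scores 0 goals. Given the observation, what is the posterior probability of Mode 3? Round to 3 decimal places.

P(component k | x) = π_k·f_k(x) / marginal(x), where marginal(x) = Σ_j π_j·f_j(x).
Component likelihoods at x = 0 goals:
  L_1 = e^(−1.1)·1.1^0/0! = 0.332871
  L_2 = e^(−3.2)·3.2^0/0! = 0.0407622
  L_3 = e^(−3.3)·3.3^0/0! = 0.0368832
Weight by the priors:
  π_1·L_1 = 0.35 × 0.332871 = 0.116505
  π_2·L_2 = 0.30 × 0.0407622 = 0.0122287
  π_3·L_3 = 0.35 × 0.0368832 = 0.0129091
Normaliser: 0.116505 + 0.0122287 + 0.0129091 = 0.141643
P(Mode 3 | the observation) ≈ 0.091

0.091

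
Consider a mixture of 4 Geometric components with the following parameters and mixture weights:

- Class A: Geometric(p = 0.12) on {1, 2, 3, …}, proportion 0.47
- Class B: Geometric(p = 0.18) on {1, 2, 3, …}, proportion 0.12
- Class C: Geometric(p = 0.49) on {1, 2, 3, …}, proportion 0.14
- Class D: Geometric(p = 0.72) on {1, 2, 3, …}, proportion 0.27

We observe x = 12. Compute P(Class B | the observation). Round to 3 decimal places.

By Bayes' theorem, P(k | x) = w_k f_k(x) / Σ_j w_j f_j(x).
Evaluate each component's likelihood at the observed value:
  p_A = 0.12·(1−0.12)^11 = 0.12·0.245081 = 0.0294097
  p_B = 0.18·(1−0.18)^11 = 0.18·0.112707 = 0.0202873
  p_C = 0.49·(1−0.49)^11 = 0.49·0.000607116 = 0.000297487
  p_D = 0.72·(1−0.72)^11 = 0.72·8.29351e-07 = 5.97133e-07
Prior × likelihood for each component:
  w_A·p_A = 0.47 × 0.0294097 = 0.0138226
  w_B·p_B = 0.12 × 0.0202873 = 0.00243448
  w_C·p_C = 0.14 × 0.000297487 = 4.16482e-05
  w_D·p_D = 0.27 × 5.97133e-07 = 1.61226e-07
Marginal: 0.0138226 + 0.00243448 + 4.16482e-05 + 1.61226e-07 = 0.0162988
P(Class B | x) ≈ 0.149

0.149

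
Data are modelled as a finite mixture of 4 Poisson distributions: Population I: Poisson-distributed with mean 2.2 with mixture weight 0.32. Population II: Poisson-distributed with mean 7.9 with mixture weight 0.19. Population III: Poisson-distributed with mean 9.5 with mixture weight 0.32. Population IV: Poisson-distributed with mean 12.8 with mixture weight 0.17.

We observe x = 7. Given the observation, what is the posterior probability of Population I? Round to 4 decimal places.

By Bayes' theorem, P(k | x) = π_k f_k(x) / Σ_j π_j f_j(x).
Evaluate each component's likelihood at the observed value:
  f_I = e^(−2.2)·2.2^7/7! = 0.00548378
  f_II = e^(−7.9)·7.9^7/7! = 0.141264
  f_III = e^(−9.5)·9.5^7/7! = 0.103714
  f_IV = e^(−12.8)·12.8^7/7! = 0.0308368
Unnormalised posteriors:
  π_I·f_I = 0.32 × 0.00548378 = 0.00175481
  π_II·f_II = 0.19 × 0.141264 = 0.0268402
  π_III·f_III = 0.32 × 0.103714 = 0.0331885
  π_IV·f_IV = 0.17 × 0.0308368 = 0.00524226
Marginal: 0.00175481 + 0.0268402 + 0.0331885 + 0.00524226 = 0.0670258
So the posterior for Population I is 0.00175481 / 0.0670258 ≈ 0.0262.

0.0262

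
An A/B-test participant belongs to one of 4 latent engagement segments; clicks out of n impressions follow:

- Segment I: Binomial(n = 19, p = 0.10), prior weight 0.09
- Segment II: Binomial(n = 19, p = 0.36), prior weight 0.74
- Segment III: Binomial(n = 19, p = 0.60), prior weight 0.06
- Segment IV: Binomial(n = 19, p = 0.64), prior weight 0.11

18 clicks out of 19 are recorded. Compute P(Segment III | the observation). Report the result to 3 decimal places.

P(component k | x) = π_k·f_k(x) / marginal(x), where marginal(x) = Σ_j π_j·f_j(x).
Evaluate each component's likelihood at the observed value:
  p_I = C(19,18)·0.10^18·0.90^1 = 19·1e-18·0.9 = 1.71e-17
  p_II = C(19,18)·0.36^18·0.64^1 = 19·1.03144e-08·0.64 = 1.25423e-07
  p_III = C(19,18)·0.60^18·0.40^1 = 19·0.00010156·0.4 = 0.000771856
  p_IV = C(19,18)·0.64^18·0.36^1 = 19·0.000324519·0.36 = 0.00221971
Weight by the priors:
  π_I·p_I = 0.09 × 1.71e-17 = 1.539e-18
  π_II·p_II = 0.74 × 1.25423e-07 = 9.28133e-08
  π_III·p_III = 0.06 × 0.000771856 = 4.63113e-05
  π_IV·p_IV = 0.11 × 0.00221971 = 0.000244168
Evidence: 1.539e-18 + 9.28133e-08 + 4.63113e-05 + 0.000244168 = 0.000290572
P(Segment III | data) = 4.63113e-05 / 0.000290572 ≈ 0.159

0.159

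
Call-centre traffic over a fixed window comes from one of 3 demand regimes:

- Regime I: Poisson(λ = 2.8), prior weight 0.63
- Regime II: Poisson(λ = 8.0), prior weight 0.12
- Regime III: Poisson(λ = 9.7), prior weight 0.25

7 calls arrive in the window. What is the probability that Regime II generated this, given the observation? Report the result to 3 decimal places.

0.325

P(component k | x) = P(Z=k)·f_k(x) / marginal(x), where marginal(x) = Σ_j P(Z=j)·f_j(x).
Poisson probabilities:
  p_I = 0.0162799
  p_II = 0.139587
  p_III = 0.0982461
Multiply by the mixture weights:
  P(Z=I)·p_I = 0.63 × 0.0162799 = 0.0102563
  P(Z=II)·p_II = 0.12 × 0.139587 = 0.0167504
  P(Z=III)·p_III = 0.25 × 0.0982461 = 0.0245615
Marginal: 0.0102563 + 0.0167504 + 0.0245615 = 0.0515682
So the posterior for Regime II is 0.0167504 / 0.0515682 ≈ 0.325.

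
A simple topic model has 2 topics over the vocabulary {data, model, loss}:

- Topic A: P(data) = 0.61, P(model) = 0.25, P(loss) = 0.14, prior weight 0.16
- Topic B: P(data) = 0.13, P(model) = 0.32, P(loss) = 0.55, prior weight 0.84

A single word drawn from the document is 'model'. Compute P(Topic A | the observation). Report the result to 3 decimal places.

0.130

The responsibility of component k is P(Z=k) f_k(x) divided by Σ_j P(Z=j) f_j(x).
Component likelihoods at x = 'model':
  L_A = P(model | comp) = 0.25
  L_B = P(model | comp) = 0.32
Prior × likelihood for each component:
  P(Z=A)·L_A = 0.16 × 0.25 = 0.04
  P(Z=B)·L_B = 0.84 × 0.32 = 0.2688
Sum: 0.04 + 0.2688 = 0.3088
Responsibility of Topic A: 0.04 / 0.3088 ≈ 0.130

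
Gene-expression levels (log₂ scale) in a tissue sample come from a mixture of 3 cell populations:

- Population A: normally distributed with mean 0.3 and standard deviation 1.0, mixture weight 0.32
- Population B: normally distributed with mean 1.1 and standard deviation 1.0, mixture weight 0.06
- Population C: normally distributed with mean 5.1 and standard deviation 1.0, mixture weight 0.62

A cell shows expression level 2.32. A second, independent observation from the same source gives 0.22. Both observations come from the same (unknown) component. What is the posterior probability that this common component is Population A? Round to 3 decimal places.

0.682

P(component k | x) = P(Z=k)·f_k(x) / marginal(x), where marginal(x) = Σ_j P(Z=j)·f_j(x).
Since both observations come from the same component, the likelihood for component k is f_k(x₁)·f_k(x₂).
  p_A = [0.0518636] × [0.397668] = 0.0206245
  p_B = [0.189543] × [0.270864] = 0.0513404
  p_C = [0.00836969] × [2.68954e-06] = 2.25107e-08
Weight by the priors:
  P(Z=A)·p_A = 0.32 × 0.0206245 = 0.00659983
  P(Z=B)·p_B = 0.06 × 0.0513404 = 0.00308042
  P(Z=C)·p_C = 0.62 × 2.25107e-08 = 1.39566e-08
Sum: 0.00659983 + 0.00308042 + 1.39566e-08 = 0.00968027
So the posterior for Population A is 0.00659983 / 0.00968027 ≈ 0.682.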